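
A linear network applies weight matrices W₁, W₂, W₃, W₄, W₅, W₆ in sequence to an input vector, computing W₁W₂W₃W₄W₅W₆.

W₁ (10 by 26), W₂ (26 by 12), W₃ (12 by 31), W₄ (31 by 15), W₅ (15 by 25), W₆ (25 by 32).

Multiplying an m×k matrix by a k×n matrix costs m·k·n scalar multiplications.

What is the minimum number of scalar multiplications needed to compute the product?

22250

Adjacent pairs: W₁W₂ = 10·26·12 = 3120; W₂W₃ = 26·12·31 = 9672; W₃W₄ = 12·31·15 = 5580; W₄W₅ = 31·15·25 = 11625; W₅W₆ = 15·25·32 = 12000.
Length 3: W₁..W₃: k=1: 0+9672+10·26·31=17732; k=2: 3120+0+10·12·31=6840 → min 6840 | W₂..W₄: k=2: 0+5580+26·12·15=10260; k=3: 9672+0+26·31·15=21762 → min 10260 | W₃..W₅: k=3: 0+11625+12·31·25=20925; k=4: 5580+0+12·15·25=10080 → min 10080 | W₄..W₆: k=4: 0+12000+31·15·32=26880; k=5: 11625+0+31·25·32=36425 → min 26880.
Length 4: W₁..W₄: k=1: 0+10260+10·26·15=14160; k=2: 3120+5580+10·12·15=10500; k=3: 6840+0+10·31·15=11490 → min 10500 | W₂..W₅: k=2: 0+10080+26·12·25=17880; k=3: 9672+11625+26·31·25=41447; k=4: 10260+0+26·15·25=20010 → min 17880 | W₃..W₆: k=3: 0+26880+12·31·32=38784; k=4: 5580+12000+12·15·32=23340; k=5: 10080+0+12·25·32=19680 → min 19680.
Length 5: W₁..W₅: k=1: 0+17880+10·26·25=24380; k=2: 3120+10080+10·12·25=16200; k=3: 6840+11625+10·31·25=26215; k=4: 10500+0+10·15·25=14250 → min 14250 | W₂..W₆: k=2: 0+19680+26·12·32=29664; k=3: 9672+26880+26·31·32=62344; k=4: 10260+12000+26·15·32=34740; k=5: 17880+0+26·25·32=38680 → min 29664.
Length 6: W₁..W₆: k=1: 0+29664+10·26·32=37984; k=2: 3120+19680+10·12·32=26640; k=3: 6840+26880+10·31·32=43640; k=4: 10500+12000+10·15·32=27300; k=5: 14250+0+10·25·32=22250 → min 22250.
Optimal order: ((((W₁W₂)(W₃W₄))W₅)W₆) with cost 22250.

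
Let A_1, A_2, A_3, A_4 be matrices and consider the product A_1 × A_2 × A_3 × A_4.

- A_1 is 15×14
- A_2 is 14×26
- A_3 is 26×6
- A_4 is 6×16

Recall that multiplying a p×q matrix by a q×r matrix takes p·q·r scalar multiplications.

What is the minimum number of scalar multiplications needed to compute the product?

4884

Adjacent pairs: A_1A_2 = 15·14·26 = 5460; A_2A_3 = 14·26·6 = 2184; A_3A_4 = 26·6·16 = 2496.
Length 3: A_1..A_3: k=1: 0+2184+15·14·6=3444; k=2: 5460+0+15·26·6=7800 → min 3444 | A_2..A_4: k=2: 0+2496+14·26·16=8320; k=3: 2184+0+14·6·16=3528 → min 3528.
Length 4: A_1..A_4: k=1: 0+3528+15·14·16=6888; k=2: 5460+2496+15·26·16=14196; k=3: 3444+0+15·6·16=4884 → min 4884.
Optimal order: ((A_1 × (A_2 × A_3)) × A_4) with cost 4884.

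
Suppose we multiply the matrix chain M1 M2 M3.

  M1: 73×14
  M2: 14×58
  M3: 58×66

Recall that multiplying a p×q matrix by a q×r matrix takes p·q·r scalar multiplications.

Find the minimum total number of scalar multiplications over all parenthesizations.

121044

Order (M1 (M2 M3)): (M2 M3): 14×58 by 58×66 → 14×66, cost 14·58·66 = 53592; (M1 (M2 M3)): 73×14 by 14×66 → 73×66, cost 73·14·66 = 67452; cumulative 121044. Total 121044.
Order ((M1 M2) M3): (M1 M2): 73×14 by 14×58 → 73×58, cost 73·14·58 = 59276; ((M1 M2) M3): 73×58 by 58×66 → 73×66, cost 73·58·66 = 279444; cumulative 338720. Total 338720.
Minimum: 121044.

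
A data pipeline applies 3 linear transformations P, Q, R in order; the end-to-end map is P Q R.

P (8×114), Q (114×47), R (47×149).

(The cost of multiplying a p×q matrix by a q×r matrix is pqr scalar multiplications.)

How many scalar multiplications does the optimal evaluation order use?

Order (P (Q R)): (Q R): 114×47 by 47×149 → 114×149, cost 114·47·149 = 798342; (P (Q R)): 8×114 by 114×149 → 8×149, cost 8·114·149 = 135888; cumulative 934230. Total 934230.
Order ((P Q) R): (P Q): 8×114 by 114×47 → 8×47, cost 8·114·47 = 42864; ((P Q) R): 8×47 by 47×149 → 8×149, cost 8·47·149 = 56024; cumulative 98888. Total 98888.
Minimum: 98888.

98888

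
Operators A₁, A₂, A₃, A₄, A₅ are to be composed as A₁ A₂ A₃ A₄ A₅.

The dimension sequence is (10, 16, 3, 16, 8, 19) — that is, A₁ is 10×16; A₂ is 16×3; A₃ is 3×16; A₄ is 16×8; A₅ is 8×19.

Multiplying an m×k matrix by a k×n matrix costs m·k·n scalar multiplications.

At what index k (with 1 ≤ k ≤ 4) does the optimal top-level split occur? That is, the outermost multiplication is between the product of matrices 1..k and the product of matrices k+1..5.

2

Adjacent pairs: A₁A₂ = 10·16·3 = 480; A₂A₃ = 16·3·16 = 768; A₃A₄ = 3·16·8 = 384; A₄A₅ = 16·8·19 = 2432.
Length 3: A₁..A₃: k=1: 0+768+10·16·16=3328; k=2: 480+0+10·3·16=960 → min 960 | A₂..A₄: k=2: 0+384+16·3·8=768; k=3: 768+0+16·16·8=2816 → min 768 | A₃..A₅: k=3: 0+2432+3·16·19=3344; k=4: 384+0+3·8·19=840 → min 840.
Length 4: A₁..A₄: k=1: 0+768+10·16·8=2048; k=2: 480+384+10·3·8=1104; k=3: 960+0+10·16·8=2240 → min 1104 | A₂..A₅: k=2: 0+840+16·3·19=1752; k=3: 768+2432+16·16·19=8064; k=4: 768+0+16·8·19=3200 → min 1752.
Top-level splits: k=1: (A₁..A₁)·(A₂..A₅) → 0+1752+10·16·19 = 4792; k=2: (A₁..A₂)·(A₃..A₅) → 480+840+10·3·19 = 1890; k=3: (A₁..A₃)·(A₄..A₅) → 960+2432+10·16·19 = 6432; k=4: (A₁..A₄)·(A₅..A₅) → 1104+0+10·8·19 = 2624.
Best split is after A₂, i.e. k = 2.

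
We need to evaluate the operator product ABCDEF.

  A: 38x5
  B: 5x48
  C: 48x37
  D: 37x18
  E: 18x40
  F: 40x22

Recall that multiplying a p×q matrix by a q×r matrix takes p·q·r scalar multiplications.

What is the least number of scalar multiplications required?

Adjacent pairs: AB = 38·5·48 = 9120; BC = 5·48·37 = 8880; CD = 48·37·18 = 31968; DE = 37·18·40 = 26640; EF = 18·40·22 = 15840.
Length 3: A..C: k=1: 0+8880+38·5·37=15910; k=2: 9120+0+38·48·37=76608 → min 15910 | B..D: k=2: 0+31968+5·48·18=36288; k=3: 8880+0+5·37·18=12210 → min 12210 | C..E: k=3: 0+26640+48·37·40=97680; k=4: 31968+0+48·18·40=66528 → min 66528 | D..F: k=4: 0+15840+37·18·22=30492; k=5: 26640+0+37·40·22=59200 → min 30492.
Length 4: A..D: k=1: 0+12210+38·5·18=15630; k=2: 9120+31968+38·48·18=73920; k=3: 15910+0+38·37·18=41218 → min 15630 | B..E: k=2: 0+66528+5·48·40=76128; k=3: 8880+26640+5·37·40=42920; k=4: 12210+0+5·18·40=15810 → min 15810 | C..F: k=3: 0+30492+48·37·22=69564; k=4: 31968+15840+48·18·22=66816; k=5: 66528+0+48·40·22=108768 → min 66816.
Length 5: A..E: k=1: 0+15810+38·5·40=23410; k=2: 9120+66528+38·48·40=148608; k=3: 15910+26640+38·37·40=98790; k=4: 15630+0+38·18·40=42990 → min 23410 | B..F: k=2: 0+66816+5·48·22=72096; k=3: 8880+30492+5·37·22=43442; k=4: 12210+15840+5·18·22=30030; k=5: 15810+0+5·40·22=20210 → min 20210.
Length 6: A..F: k=1: 0+20210+38·5·22=24390; k=2: 9120+66816+38·48·22=116064; k=3: 15910+30492+38·37·22=77334; k=4: 15630+15840+38·18·22=46518; k=5: 23410+0+38·40·22=56850 → min 24390.
Optimal order: (A((((BC)D)E)F)) with cost 24390.

24390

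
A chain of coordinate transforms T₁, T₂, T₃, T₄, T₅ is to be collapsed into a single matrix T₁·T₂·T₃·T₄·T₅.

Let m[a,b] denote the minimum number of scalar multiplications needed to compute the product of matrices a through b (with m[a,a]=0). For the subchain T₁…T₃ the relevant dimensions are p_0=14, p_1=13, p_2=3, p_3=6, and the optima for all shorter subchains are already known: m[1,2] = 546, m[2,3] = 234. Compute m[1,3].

m[1,3] = min over k∈[1,2] of m[1,k]+m[k+1,3]+p_{0}·p_k·p_{3}.
k=1: 0 + 234 + 14·13·6 = 1326; k=2: 546 + 0 + 14·3·6 = 798.
Minimum: 798 at k=2.

798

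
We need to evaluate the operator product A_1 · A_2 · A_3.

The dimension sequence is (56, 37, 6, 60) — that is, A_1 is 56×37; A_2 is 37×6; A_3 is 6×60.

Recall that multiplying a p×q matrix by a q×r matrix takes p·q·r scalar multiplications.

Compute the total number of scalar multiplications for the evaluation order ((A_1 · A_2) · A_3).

(A_1 · A_2): 56×37 by 37×6 → 56×6, cost 56·37·6 = 12432
((A_1 · A_2) · A_3): 56×6 by 6×60 → 56×60, cost 56·6·60 = 20160; cumulative 32592
Total: 32592 scalar multiplications.

32592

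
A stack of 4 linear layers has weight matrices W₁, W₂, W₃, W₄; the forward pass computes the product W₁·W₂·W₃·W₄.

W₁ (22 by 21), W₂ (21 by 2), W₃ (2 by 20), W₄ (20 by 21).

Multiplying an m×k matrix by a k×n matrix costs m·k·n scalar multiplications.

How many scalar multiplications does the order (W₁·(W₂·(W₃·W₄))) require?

11424

(W₃·W₄): 2×20 by 20×21 → 2×21, cost 2·20·21 = 840
(W₂·(W₃·W₄)): 21×2 by 2×21 → 21×21, cost 21·2·21 = 882; cumulative 1722
(W₁·(W₂·(W₃·W₄))): 22×21 by 21×21 → 22×21, cost 22·21·21 = 9702; cumulative 11424
Total: 11424 scalar multiplications.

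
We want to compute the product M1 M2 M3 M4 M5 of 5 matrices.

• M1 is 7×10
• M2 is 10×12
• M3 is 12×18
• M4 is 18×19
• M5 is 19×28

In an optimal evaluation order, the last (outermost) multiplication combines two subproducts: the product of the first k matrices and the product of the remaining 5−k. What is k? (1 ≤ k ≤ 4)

4

Adjacent pairs: M1M2 = 7·10·12 = 840; M2M3 = 10·12·18 = 2160; M3M4 = 12·18·19 = 4104; M4M5 = 18·19·28 = 9576.
Length 3: M1..M3: k=1: 0+2160+7·10·18=3420; k=2: 840+0+7·12·18=2352 → min 2352 | M2..M4: k=2: 0+4104+10·12·19=6384; k=3: 2160+0+10·18·19=5580 → min 5580 | M3..M5: k=3: 0+9576+12·18·28=15624; k=4: 4104+0+12·19·28=10488 → min 10488.
Length 4: M1..M4: k=1: 0+5580+7·10·19=6910; k=2: 840+4104+7·12·19=6540; k=3: 2352+0+7·18·19=4746 → min 4746 | M2..M5: k=2: 0+10488+10·12·28=13848; k=3: 2160+9576+10·18·28=16776; k=4: 5580+0+10·19·28=10900 → min 10900.
Top-level splits: k=1: (M1..M1)·(M2..M5) → 0+10900+7·10·28 = 12860; k=2: (M1..M2)·(M3..M5) → 840+10488+7·12·28 = 13680; k=3: (M1..M3)·(M4..M5) → 2352+9576+7·18·28 = 15456; k=4: (M1..M4)·(M5..M5) → 4746+0+7·19·28 = 8470.
Best split is after M4, i.e. k = 4.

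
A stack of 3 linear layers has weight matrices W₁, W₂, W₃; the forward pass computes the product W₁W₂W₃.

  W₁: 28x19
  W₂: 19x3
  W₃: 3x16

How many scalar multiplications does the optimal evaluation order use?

Order (W₁(W₂W₃)): (W₂W₃): 19×3 by 3×16 → 19×16, cost 19·3·16 = 912; (W₁(W₂W₃)): 28×19 by 19×16 → 28×16, cost 28·19·16 = 8512; cumulative 9424. Total 9424.
Order ((W₁W₂)W₃): (W₁W₂): 28×19 by 19×3 → 28×3, cost 28·19·3 = 1596; ((W₁W₂)W₃): 28×3 by 3×16 → 28×16, cost 28·3·16 = 1344; cumulative 2940. Total 2940.
Minimum: 2940.

2940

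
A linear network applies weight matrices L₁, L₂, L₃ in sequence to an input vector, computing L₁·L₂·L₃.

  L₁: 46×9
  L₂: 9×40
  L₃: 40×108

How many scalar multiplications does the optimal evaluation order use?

Order (L₁·(L₂·L₃)): (L₂·L₃): 9×40 by 40×108 → 9×108, cost 9·40·108 = 38880; (L₁·(L₂·L₃)): 46×9 by 9×108 → 46×108, cost 46·9·108 = 44712; cumulative 83592. Total 83592.
Order ((L₁·L₂)·L₃): (L₁·L₂): 46×9 by 9×40 → 46×40, cost 46·9·40 = 16560; ((L₁·L₂)·L₃): 46×40 by 40×108 → 46×108, cost 46·40·108 = 198720; cumulative 215280. Total 215280.
Minimum: 83592.

83592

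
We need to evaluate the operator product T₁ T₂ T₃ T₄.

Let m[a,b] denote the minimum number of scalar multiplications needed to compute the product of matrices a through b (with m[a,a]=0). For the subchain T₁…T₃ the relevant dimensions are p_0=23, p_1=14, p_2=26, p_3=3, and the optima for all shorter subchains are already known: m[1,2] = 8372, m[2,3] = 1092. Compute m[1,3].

2058

m[1,3] = min over k∈[1,2] of m[1,k]+m[k+1,3]+p_{0}·p_k·p_{3}.
k=1: 0 + 1092 + 23·14·3 = 2058; k=2: 8372 + 0 + 23·26·3 = 10166.
Minimum: 2058 at k=1.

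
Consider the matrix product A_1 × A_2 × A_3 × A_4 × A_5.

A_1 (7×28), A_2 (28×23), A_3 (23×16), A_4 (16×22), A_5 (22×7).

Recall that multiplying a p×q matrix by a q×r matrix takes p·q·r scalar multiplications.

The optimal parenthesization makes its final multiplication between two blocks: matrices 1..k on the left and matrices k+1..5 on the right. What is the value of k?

Adjacent pairs: A_1A_2 = 7·28·23 = 4508; A_2A_3 = 28·23·16 = 10304; A_3A_4 = 23·16·22 = 8096; A_4A_5 = 16·22·7 = 2464.
Length 3: A_1..A_3: k=1: 0+10304+7·28·16=13440; k=2: 4508+0+7·23·16=7084 → min 7084 | A_2..A_4: k=2: 0+8096+28·23·22=22264; k=3: 10304+0+28·16·22=20160 → min 20160 | A_3..A_5: k=3: 0+2464+23·16·7=5040; k=4: 8096+0+23·22·7=11638 → min 5040.
Length 4: A_1..A_4: k=1: 0+20160+7·28·22=24472; k=2: 4508+8096+7·23·22=16146; k=3: 7084+0+7·16·22=9548 → min 9548 | A_2..A_5: k=2: 0+5040+28·23·7=9548; k=3: 10304+2464+28·16·7=15904; k=4: 20160+0+28·22·7=24472 → min 9548.
Top-level splits: k=1: (A_1..A_1)·(A_2..A_5) → 0+9548+7·28·7 = 10920; k=2: (A_1..A_2)·(A_3..A_5) → 4508+5040+7·23·7 = 10675; k=3: (A_1..A_3)·(A_4..A_5) → 7084+2464+7·16·7 = 10332; k=4: (A_1..A_4)·(A_5..A_5) → 9548+0+7·22·7 = 10626.
Best split is after A_3, i.e. k = 3.

3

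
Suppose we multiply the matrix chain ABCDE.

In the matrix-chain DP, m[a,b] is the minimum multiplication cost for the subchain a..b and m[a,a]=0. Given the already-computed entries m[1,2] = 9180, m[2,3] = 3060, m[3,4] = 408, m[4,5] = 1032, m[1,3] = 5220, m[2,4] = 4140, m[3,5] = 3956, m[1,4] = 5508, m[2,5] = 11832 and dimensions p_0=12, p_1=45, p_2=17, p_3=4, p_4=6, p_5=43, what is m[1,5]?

m[1,5] = min over k∈[1,4] of m[1,k]+m[k+1,5]+p_{0}·p_k·p_{5}.
k=1: 0 + 11832 + 12·45·43 = 35052; k=2: 9180 + 3956 + 12·17·43 = 21908; k=3: 5220 + 1032 + 12·4·43 = 8316; k=4: 5508 + 0 + 12·6·43 = 8604.
Minimum: 8316 at k=3.

8316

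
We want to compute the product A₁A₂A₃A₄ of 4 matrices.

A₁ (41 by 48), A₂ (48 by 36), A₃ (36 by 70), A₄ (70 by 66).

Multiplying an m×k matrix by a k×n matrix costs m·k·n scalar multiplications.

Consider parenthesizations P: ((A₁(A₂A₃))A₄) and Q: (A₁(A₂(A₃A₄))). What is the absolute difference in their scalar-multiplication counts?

37884

Order P = ((A₁(A₂A₃))A₄): (A₂A₃): 48×36 by 36×70 → 48×70, cost 48·36·70 = 120960; (A₁(A₂A₃)): 41×48 by 48×70 → 41×70, cost 41·48·70 = 137760; cumulative 258720; ((A₁(A₂A₃))A₄): 41×70 by 70×66 → 41×66, cost 41·70·66 = 189420; cumulative 448140. Total 448140.
Order Q = (A₁(A₂(A₃A₄))): (A₃A₄): 36×70 by 70×66 → 36×66, cost 36·70·66 = 166320; (A₂(A₃A₄)): 48×36 by 36×66 → 48×66, cost 48·36·66 = 114048; cumulative 280368; (A₁(A₂(A₃A₄))): 41×48 by 48×66 → 41×66, cost 41·48·66 = 129888; cumulative 410256. Total 410256.
Difference: |448140 − 410256| = 37884.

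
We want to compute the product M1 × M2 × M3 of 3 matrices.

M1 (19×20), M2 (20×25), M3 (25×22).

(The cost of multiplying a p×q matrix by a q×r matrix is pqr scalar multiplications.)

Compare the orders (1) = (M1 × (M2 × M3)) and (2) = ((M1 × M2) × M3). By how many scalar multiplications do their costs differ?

Order (1) = (M1 × (M2 × M3)): (M2 × M3): 20×25 by 25×22 → 20×22, cost 20·25·22 = 11000; (M1 × (M2 × M3)): 19×20 by 20×22 → 19×22, cost 19·20·22 = 8360; cumulative 19360. Total 19360.
Order (2) = ((M1 × M2) × M3): (M1 × M2): 19×20 by 20×25 → 19×25, cost 19·20·25 = 9500; ((M1 × M2) × M3): 19×25 by 25×22 → 19×22, cost 19·25·22 = 10450; cumulative 19950. Total 19950.
Difference: |19360 − 19950| = 590.

590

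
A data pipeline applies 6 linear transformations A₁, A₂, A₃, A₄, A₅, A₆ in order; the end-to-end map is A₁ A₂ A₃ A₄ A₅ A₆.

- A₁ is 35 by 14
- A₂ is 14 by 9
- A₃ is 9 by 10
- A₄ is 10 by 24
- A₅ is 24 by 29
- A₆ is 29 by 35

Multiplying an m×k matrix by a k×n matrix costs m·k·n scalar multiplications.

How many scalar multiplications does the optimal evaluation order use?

Adjacent pairs: A₁A₂ = 35·14·9 = 4410; A₂A₃ = 14·9·10 = 1260; A₃A₄ = 9·10·24 = 2160; A₄A₅ = 10·24·29 = 6960; A₅A₆ = 24·29·35 = 24360.
Length 3: A₁..A₃: k=1: 0+1260+35·14·10=6160; k=2: 4410+0+35·9·10=7560 → min 6160 | A₂..A₄: k=2: 0+2160+14·9·24=5184; k=3: 1260+0+14·10·24=4620 → min 4620 | A₃..A₅: k=3: 0+6960+9·10·29=9570; k=4: 2160+0+9·24·29=8424 → min 8424 | A₄..A₆: k=4: 0+24360+10·24·35=32760; k=5: 6960+0+10·29·35=17110 → min 17110.
Length 4: A₁..A₄: k=1: 0+4620+35·14·24=16380; k=2: 4410+2160+35·9·24=14130; k=3: 6160+0+35·10·24=14560 → min 14130 | A₂..A₅: k=2: 0+8424+14·9·29=12078; k=3: 1260+6960+14·10·29=12280; k=4: 4620+0+14·24·29=14364 → min 12078 | A₃..A₆: k=3: 0+17110+9·10·35=20260; k=4: 2160+24360+9·24·35=34080; k=5: 8424+0+9·29·35=17559 → min 17559.
Length 5: A₁..A₅: k=1: 0+12078+35·14·29=26288; k=2: 4410+8424+35·9·29=21969; k=3: 6160+6960+35·10·29=23270; k=4: 14130+0+35·24·29=38490 → min 21969 | A₂..A₆: k=2: 0+17559+14·9·35=21969; k=3: 1260+17110+14·10·35=23270; k=4: 4620+24360+14·24·35=40740; k=5: 12078+0+14·29·35=26288 → min 21969.
Length 6: A₁..A₆: k=1: 0+21969+35·14·35=39119; k=2: 4410+17559+35·9·35=32994; k=3: 6160+17110+35·10·35=35520; k=4: 14130+24360+35·24·35=67890; k=5: 21969+0+35·29·35=57494 → min 32994.
Optimal order: ((A₁ A₂) (((A₃ A₄) A₅) A₆)) with cost 32994.

32994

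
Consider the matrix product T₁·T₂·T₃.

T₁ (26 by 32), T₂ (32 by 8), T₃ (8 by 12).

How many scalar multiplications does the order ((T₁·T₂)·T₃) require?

(T₁·T₂): 26×32 by 32×8 → 26×8, cost 26·32·8 = 6656
((T₁·T₂)·T₃): 26×8 by 8×12 → 26×12, cost 26·8·12 = 2496; cumulative 9152
Total: 9152 scalar multiplications.

9152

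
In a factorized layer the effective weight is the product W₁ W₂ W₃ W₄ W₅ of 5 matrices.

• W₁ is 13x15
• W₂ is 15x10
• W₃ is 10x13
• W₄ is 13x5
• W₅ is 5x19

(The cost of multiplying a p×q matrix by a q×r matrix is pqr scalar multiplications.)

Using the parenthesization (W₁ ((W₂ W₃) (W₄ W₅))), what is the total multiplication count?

10595

(W₂ W₃): 15×10 by 10×13 → 15×13, cost 15·10·13 = 1950
(W₄ W₅): 13×5 by 5×19 → 13×19, cost 13·5·19 = 1235
((W₂ W₃) (W₄ W₅)): 15×13 by 13×19 → 15×19, cost 15·13·19 = 3705; cumulative 6890
(W₁ ((W₂ W₃) (W₄ W₅))): 13×15 by 15×19 → 13×19, cost 13·15·19 = 3705; cumulative 10595
Total: 10595 scalar multiplications.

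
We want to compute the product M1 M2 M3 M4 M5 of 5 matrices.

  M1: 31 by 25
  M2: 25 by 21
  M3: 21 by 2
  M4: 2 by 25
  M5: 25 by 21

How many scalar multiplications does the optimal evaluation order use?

Adjacent pairs: M1M2 = 31·25·21 = 16275; M2M3 = 25·21·2 = 1050; M3M4 = 21·2·25 = 1050; M4M5 = 2·25·21 = 1050.
Length 3: M1..M3: k=1: 0+1050+31·25·2=2600; k=2: 16275+0+31·21·2=17577 → min 2600 | M2..M4: k=2: 0+1050+25·21·25=14175; k=3: 1050+0+25·2·25=2300 → min 2300 | M3..M5: k=3: 0+1050+21·2·21=1932; k=4: 1050+0+21·25·21=12075 → min 1932.
Length 4: M1..M4: k=1: 0+2300+31·25·25=21675; k=2: 16275+1050+31·21·25=33600; k=3: 2600+0+31·2·25=4150 → min 4150 | M2..M5: k=2: 0+1932+25·21·21=12957; k=3: 1050+1050+25·2·21=3150; k=4: 2300+0+25·25·21=15425 → min 3150.
Length 5: M1..M5: k=1: 0+3150+31·25·21=19425; k=2: 16275+1932+31·21·21=31878; k=3: 2600+1050+31·2·21=4952; k=4: 4150+0+31·25·21=20425 → min 4952.
Optimal order: ((M1 (M2 M3)) (M4 M5)) with cost 4952.

4952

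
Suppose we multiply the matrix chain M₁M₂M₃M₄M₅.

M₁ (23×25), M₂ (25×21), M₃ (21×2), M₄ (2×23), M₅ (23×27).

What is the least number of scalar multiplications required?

Adjacent pairs: M₁M₂ = 23·25·21 = 12075; M₂M₃ = 25·21·2 = 1050; M₃M₄ = 21·2·23 = 966; M₄M₅ = 2·23·27 = 1242.
Length 3: M₁..M₃: k=1: 0+1050+23·25·2=2200; k=2: 12075+0+23·21·2=13041 → min 2200 | M₂..M₄: k=2: 0+966+25·21·23=13041; k=3: 1050+0+25·2·23=2200 → min 2200 | M₃..M₅: k=3: 0+1242+21·2·27=2376; k=4: 966+0+21·23·27=14007 → min 2376.
Length 4: M₁..M₄: k=1: 0+2200+23·25·23=15425; k=2: 12075+966+23·21·23=24150; k=3: 2200+0+23·2·23=3258 → min 3258 | M₂..M₅: k=2: 0+2376+25·21·27=16551; k=3: 1050+1242+25·2·27=3642; k=4: 2200+0+25·23·27=17725 → min 3642.
Length 5: M₁..M₅: k=1: 0+3642+23·25·27=19167; k=2: 12075+2376+23·21·27=27492; k=3: 2200+1242+23·2·27=4684; k=4: 3258+0+23·23·27=17541 → min 4684.
Optimal order: ((M₁(M₂M₃))(M₄M₅)) with cost 4684.

4684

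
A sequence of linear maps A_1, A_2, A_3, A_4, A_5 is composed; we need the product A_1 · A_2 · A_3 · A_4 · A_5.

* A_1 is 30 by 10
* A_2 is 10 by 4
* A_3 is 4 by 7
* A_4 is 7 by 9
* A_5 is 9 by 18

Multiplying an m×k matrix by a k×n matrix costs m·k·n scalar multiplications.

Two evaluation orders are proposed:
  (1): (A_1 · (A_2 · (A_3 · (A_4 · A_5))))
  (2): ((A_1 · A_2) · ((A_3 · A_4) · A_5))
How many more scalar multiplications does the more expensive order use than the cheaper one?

Order (1) = (A_1 · (A_2 · (A_3 · (A_4 · A_5)))): (A_4 · A_5): 7×9 by 9×18 → 7×18, cost 7·9·18 = 1134; (A_3 · (A_4 · A_5)): 4×7 by 7×18 → 4×18, cost 4·7·18 = 504; cumulative 1638; (A_2 · (A_3 · (A_4 · A_5))): 10×4 by 4×18 → 10×18, cost 10·4·18 = 720; cumulative 2358; (A_1 · (A_2 · (A_3 · (A_4 · A_5)))): 30×10 by 10×18 → 30×18, cost 30·10·18 = 5400; cumulative 7758. Total 7758.
Order (2) = ((A_1 · A_2) · ((A_3 · A_4) · A_5)): (A_1 · A_2): 30×10 by 10×4 → 30×4, cost 30·10·4 = 1200; (A_3 · A_4): 4×7 by 7×9 → 4×9, cost 4·7·9 = 252; ((A_3 · A_4) · A_5): 4×9 by 9×18 → 4×18, cost 4·9·18 = 648; cumulative 900; ((A_1 · A_2) · ((A_3 · A_4) · A_5)): 30×4 by 4×18 → 30×18, cost 30·4·18 = 2160; cumulative 4260. Total 4260.
Difference: |7758 − 4260| = 3498.

3498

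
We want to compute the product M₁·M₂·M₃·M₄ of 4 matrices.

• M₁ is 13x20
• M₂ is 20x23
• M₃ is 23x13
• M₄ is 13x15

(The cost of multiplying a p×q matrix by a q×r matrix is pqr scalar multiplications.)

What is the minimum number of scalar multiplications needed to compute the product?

11895

Adjacent pairs: M₁M₂ = 13·20·23 = 5980; M₂M₃ = 20·23·13 = 5980; M₃M₄ = 23·13·15 = 4485.
Length 3: M₁..M₃: k=1: 0+5980+13·20·13=9360; k=2: 5980+0+13·23·13=9867 → min 9360 | M₂..M₄: k=2: 0+4485+20·23·15=11385; k=3: 5980+0+20·13·15=9880 → min 9880.
Length 4: M₁..M₄: k=1: 0+9880+13·20·15=13780; k=2: 5980+4485+13·23·15=14950; k=3: 9360+0+13·13·15=11895 → min 11895.
Optimal order: ((M₁·(M₂·M₃))·M₄) with cost 11895.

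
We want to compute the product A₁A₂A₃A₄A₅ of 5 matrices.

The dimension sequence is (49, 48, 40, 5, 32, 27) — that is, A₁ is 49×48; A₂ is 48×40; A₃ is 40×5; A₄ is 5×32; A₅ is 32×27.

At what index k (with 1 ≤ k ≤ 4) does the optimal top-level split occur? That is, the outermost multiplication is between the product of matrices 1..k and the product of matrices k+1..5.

Adjacent pairs: A₁A₂ = 49·48·40 = 94080; A₂A₃ = 48·40·5 = 9600; A₃A₄ = 40·5·32 = 6400; A₄A₅ = 5·32·27 = 4320.
Length 3: A₁..A₃: k=1: 0+9600+49·48·5=21360; k=2: 94080+0+49·40·5=103880 → min 21360 | A₂..A₄: k=2: 0+6400+48·40·32=67840; k=3: 9600+0+48·5·32=17280 → min 17280 | A₃..A₅: k=3: 0+4320+40·5·27=9720; k=4: 6400+0+40·32·27=40960 → min 9720.
Length 4: A₁..A₄: k=1: 0+17280+49·48·32=92544; k=2: 94080+6400+49·40·32=163200; k=3: 21360+0+49·5·32=29200 → min 29200 | A₂..A₅: k=2: 0+9720+48·40·27=61560; k=3: 9600+4320+48·5·27=20400; k=4: 17280+0+48·32·27=58752 → min 20400.
Top-level splits: k=1: (A₁..A₁)·(A₂..A₅) → 0+20400+49·48·27 = 83904; k=2: (A₁..A₂)·(A₃..A₅) → 94080+9720+49·40·27 = 156720; k=3: (A₁..A₃)·(A₄..A₅) → 21360+4320+49·5·27 = 32295; k=4: (A₁..A₄)·(A₅..A₅) → 29200+0+49·32·27 = 71536.
Best split is after A₃, i.e. k = 3.

3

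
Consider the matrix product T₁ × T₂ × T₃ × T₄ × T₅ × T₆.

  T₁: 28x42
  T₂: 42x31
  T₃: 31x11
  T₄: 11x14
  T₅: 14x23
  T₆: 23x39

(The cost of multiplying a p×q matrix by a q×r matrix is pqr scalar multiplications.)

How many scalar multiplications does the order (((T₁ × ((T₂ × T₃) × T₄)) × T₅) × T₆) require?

71386

(T₂ × T₃): 42×31 by 31×11 → 42×11, cost 42·31·11 = 14322
((T₂ × T₃) × T₄): 42×11 by 11×14 → 42×14, cost 42·11·14 = 6468; cumulative 20790
(T₁ × ((T₂ × T₃) × T₄)): 28×42 by 42×14 → 28×14, cost 28·42·14 = 16464; cumulative 37254
((T₁ × ((T₂ × T₃) × T₄)) × T₅): 28×14 by 14×23 → 28×23, cost 28·14·23 = 9016; cumulative 46270
(((T₁ × ((T₂ × T₃) × T₄)) × T₅) × T₆): 28×23 by 23×39 → 28×39, cost 28·23·39 = 25116; cumulative 71386
Total: 71386 scalar multiplications.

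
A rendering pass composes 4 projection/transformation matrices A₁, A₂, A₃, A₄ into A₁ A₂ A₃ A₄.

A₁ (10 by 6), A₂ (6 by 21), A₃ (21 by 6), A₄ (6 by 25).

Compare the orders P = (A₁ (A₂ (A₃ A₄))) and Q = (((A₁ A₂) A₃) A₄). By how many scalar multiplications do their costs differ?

3780

Order P = (A₁ (A₂ (A₃ A₄))): (A₃ A₄): 21×6 by 6×25 → 21×25, cost 21·6·25 = 3150; (A₂ (A₃ A₄)): 6×21 by 21×25 → 6×25, cost 6·21·25 = 3150; cumulative 6300; (A₁ (A₂ (A₃ A₄))): 10×6 by 6×25 → 10×25, cost 10·6·25 = 1500; cumulative 7800. Total 7800.
Order Q = (((A₁ A₂) A₃) A₄): (A₁ A₂): 10×6 by 6×21 → 10×21, cost 10·6·21 = 1260; ((A₁ A₂) A₃): 10×21 by 21×6 → 10×6, cost 10·21·6 = 1260; cumulative 2520; (((A₁ A₂) A₃) A₄): 10×6 by 6×25 → 10×25, cost 10·6·25 = 1500; cumulative 4020. Total 4020.
Difference: |7800 − 4020| = 3780.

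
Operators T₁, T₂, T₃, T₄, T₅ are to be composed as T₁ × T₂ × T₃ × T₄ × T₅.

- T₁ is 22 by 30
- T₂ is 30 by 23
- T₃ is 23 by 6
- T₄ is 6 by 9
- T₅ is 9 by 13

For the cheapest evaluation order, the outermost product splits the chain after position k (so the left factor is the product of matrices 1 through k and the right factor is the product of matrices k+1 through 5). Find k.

Adjacent pairs: T₁T₂ = 22·30·23 = 15180; T₂T₃ = 30·23·6 = 4140; T₃T₄ = 23·6·9 = 1242; T₄T₅ = 6·9·13 = 702.
Length 3: T₁..T₃: k=1: 0+4140+22·30·6=8100; k=2: 15180+0+22·23·6=18216 → min 8100 | T₂..T₄: k=2: 0+1242+30·23·9=7452; k=3: 4140+0+30·6·9=5760 → min 5760 | T₃..T₅: k=3: 0+702+23·6·13=2496; k=4: 1242+0+23·9·13=3933 → min 2496.
Length 4: T₁..T₄: k=1: 0+5760+22·30·9=11700; k=2: 15180+1242+22·23·9=20976; k=3: 8100+0+22·6·9=9288 → min 9288 | T₂..T₅: k=2: 0+2496+30·23·13=11466; k=3: 4140+702+30·6·13=7182; k=4: 5760+0+30·9·13=9270 → min 7182.
Top-level splits: k=1: (T₁..T₁)·(T₂..T₅) → 0+7182+22·30·13 = 15762; k=2: (T₁..T₂)·(T₃..T₅) → 15180+2496+22·23·13 = 24254; k=3: (T₁..T₃)·(T₄..T₅) → 8100+702+22·6·13 = 10518; k=4: (T₁..T₄)·(T₅..T₅) → 9288+0+22·9·13 = 11862.
Best split is after T₃, i.e. k = 3.

3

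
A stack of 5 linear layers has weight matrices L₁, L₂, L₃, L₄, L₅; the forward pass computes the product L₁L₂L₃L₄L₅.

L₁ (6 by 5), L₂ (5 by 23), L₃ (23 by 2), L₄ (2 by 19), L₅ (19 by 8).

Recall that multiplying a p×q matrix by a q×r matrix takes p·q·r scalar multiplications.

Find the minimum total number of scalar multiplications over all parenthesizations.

Adjacent pairs: L₁L₂ = 6·5·23 = 690; L₂L₃ = 5·23·2 = 230; L₃L₄ = 23·2·19 = 874; L₄L₅ = 2·19·8 = 304.
Length 3: L₁..L₃: k=1: 0+230+6·5·2=290; k=2: 690+0+6·23·2=966 → min 290 | L₂..L₄: k=2: 0+874+5·23·19=3059; k=3: 230+0+5·2·19=420 → min 420 | L₃..L₅: k=3: 0+304+23·2·8=672; k=4: 874+0+23·19·8=4370 → min 672.
Length 4: L₁..L₄: k=1: 0+420+6·5·19=990; k=2: 690+874+6·23·19=4186; k=3: 290+0+6·2·19=518 → min 518 | L₂..L₅: k=2: 0+672+5·23·8=1592; k=3: 230+304+5·2·8=614; k=4: 420+0+5·19·8=1180 → min 614.
Length 5: L₁..L₅: k=1: 0+614+6·5·8=854; k=2: 690+672+6·23·8=2466; k=3: 290+304+6·2·8=690; k=4: 518+0+6·19·8=1430 → min 690.
Optimal order: ((L₁(L₂L₃))(L₄L₅)) with cost 690.

690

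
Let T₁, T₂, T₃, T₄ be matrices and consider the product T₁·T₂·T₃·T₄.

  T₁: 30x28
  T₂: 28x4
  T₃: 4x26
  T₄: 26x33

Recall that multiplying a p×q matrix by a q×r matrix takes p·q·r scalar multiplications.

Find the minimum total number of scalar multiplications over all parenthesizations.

10752

Adjacent pairs: T₁T₂ = 30·28·4 = 3360; T₂T₃ = 28·4·26 = 2912; T₃T₄ = 4·26·33 = 3432.
Length 3: T₁..T₃: k=1: 0+2912+30·28·26=24752; k=2: 3360+0+30·4·26=6480 → min 6480 | T₂..T₄: k=2: 0+3432+28·4·33=7128; k=3: 2912+0+28·26·33=26936 → min 7128.
Length 4: T₁..T₄: k=1: 0+7128+30·28·33=34848; k=2: 3360+3432+30·4·33=10752; k=3: 6480+0+30·26·33=32220 → min 10752.
Optimal order: ((T₁·T₂)·(T₃·T₄)) with cost 10752.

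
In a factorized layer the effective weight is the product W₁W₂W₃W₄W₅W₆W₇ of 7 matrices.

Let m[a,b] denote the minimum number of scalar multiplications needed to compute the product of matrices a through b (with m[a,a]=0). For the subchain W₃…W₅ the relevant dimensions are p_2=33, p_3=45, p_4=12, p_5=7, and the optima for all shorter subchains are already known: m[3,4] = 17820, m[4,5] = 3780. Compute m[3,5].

m[3,5] = min over k∈[3,4] of m[3,k]+m[k+1,5]+p_{2}·p_k·p_{5}.
k=3: 0 + 3780 + 33·45·7 = 14175; k=4: 17820 + 0 + 33·12·7 = 20592.
Minimum: 14175 at k=3.

14175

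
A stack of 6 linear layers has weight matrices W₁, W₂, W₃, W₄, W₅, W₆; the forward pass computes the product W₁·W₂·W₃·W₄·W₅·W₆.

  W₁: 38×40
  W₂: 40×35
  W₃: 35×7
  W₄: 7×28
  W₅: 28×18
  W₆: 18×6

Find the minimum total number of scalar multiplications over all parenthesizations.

23190

Adjacent pairs: W₁W₂ = 38·40·35 = 53200; W₂W₃ = 40·35·7 = 9800; W₃W₄ = 35·7·28 = 6860; W₄W₅ = 7·28·18 = 3528; W₅W₆ = 28·18·6 = 3024.
Length 3: W₁..W₃: k=1: 0+9800+38·40·7=20440; k=2: 53200+0+38·35·7=62510 → min 20440 | W₂..W₄: k=2: 0+6860+40·35·28=46060; k=3: 9800+0+40·7·28=17640 → min 17640 | W₃..W₅: k=3: 0+3528+35·7·18=7938; k=4: 6860+0+35·28·18=24500 → min 7938 | W₄..W₆: k=4: 0+3024+7·28·6=4200; k=5: 3528+0+7·18·6=4284 → min 4200.
Length 4: W₁..W₄: k=1: 0+17640+38·40·28=60200; k=2: 53200+6860+38·35·28=97300; k=3: 20440+0+38·7·28=27888 → min 27888 | W₂..W₅: k=2: 0+7938+40·35·18=33138; k=3: 9800+3528+40·7·18=18368; k=4: 17640+0+40·28·18=37800 → min 18368 | W₃..W₆: k=3: 0+4200+35·7·6=5670; k=4: 6860+3024+35·28·6=15764; k=5: 7938+0+35·18·6=11718 → min 5670.
Length 5: W₁..W₅: k=1: 0+18368+38·40·18=45728; k=2: 53200+7938+38·35·18=85078; k=3: 20440+3528+38·7·18=28756; k=4: 27888+0+38·28·18=47040 → min 28756 | W₂..W₆: k=2: 0+5670+40·35·6=14070; k=3: 9800+4200+40·7·6=15680; k=4: 17640+3024+40·28·6=27384; k=5: 18368+0+40·18·6=22688 → min 14070.
Length 6: W₁..W₆: k=1: 0+14070+38·40·6=23190; k=2: 53200+5670+38·35·6=66850; k=3: 20440+4200+38·7·6=26236; k=4: 27888+3024+38·28·6=37296; k=5: 28756+0+38·18·6=32860 → min 23190.
Optimal order: (W₁·(W₂·(W₃·(W₄·(W₅·W₆))))) with cost 23190.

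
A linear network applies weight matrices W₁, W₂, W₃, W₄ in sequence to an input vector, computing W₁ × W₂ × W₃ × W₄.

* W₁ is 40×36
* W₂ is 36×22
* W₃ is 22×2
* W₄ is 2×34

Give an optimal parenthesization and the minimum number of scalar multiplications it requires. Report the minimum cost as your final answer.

Adjacent pairs: W₁W₂ = 40·36·22 = 31680; W₂W₃ = 36·22·2 = 1584; W₃W₄ = 22·2·34 = 1496.
Length 3: W₁..W₃: k=1: 0+1584+40·36·2=4464; k=2: 31680+0+40·22·2=33440 → min 4464 | W₂..W₄: k=2: 0+1496+36·22·34=28424; k=3: 1584+0+36·2·34=4032 → min 4032.
Length 4: W₁..W₄: k=1: 0+4032+40·36·34=52992; k=2: 31680+1496+40·22·34=63096; k=3: 4464+0+40·2·34=7184 → min 7184.
Optimal parenthesization: ((W₁ × (W₂ × W₃)) × W₄) with cost 7184.

7184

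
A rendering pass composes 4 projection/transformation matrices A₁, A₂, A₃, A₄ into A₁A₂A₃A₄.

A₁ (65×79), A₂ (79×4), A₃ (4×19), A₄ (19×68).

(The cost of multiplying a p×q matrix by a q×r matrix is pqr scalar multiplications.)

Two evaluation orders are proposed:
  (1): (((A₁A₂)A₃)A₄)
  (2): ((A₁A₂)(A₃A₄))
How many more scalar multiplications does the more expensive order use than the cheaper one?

66072

Order (1) = (((A₁A₂)A₃)A₄): (A₁A₂): 65×79 by 79×4 → 65×4, cost 65·79·4 = 20540; ((A₁A₂)A₃): 65×4 by 4×19 → 65×19, cost 65·4·19 = 4940; cumulative 25480; (((A₁A₂)A₃)A₄): 65×19 by 19×68 → 65×68, cost 65·19·68 = 83980; cumulative 109460. Total 109460.
Order (2) = ((A₁A₂)(A₃A₄)): (A₁A₂): 65×79 by 79×4 → 65×4, cost 65·79·4 = 20540; (A₃A₄): 4×19 by 19×68 → 4×68, cost 4·19·68 = 5168; ((A₁A₂)(A₃A₄)): 65×4 by 4×68 → 65×68, cost 65·4·68 = 17680; cumulative 43388. Total 43388.
Difference: |109460 − 43388| = 66072.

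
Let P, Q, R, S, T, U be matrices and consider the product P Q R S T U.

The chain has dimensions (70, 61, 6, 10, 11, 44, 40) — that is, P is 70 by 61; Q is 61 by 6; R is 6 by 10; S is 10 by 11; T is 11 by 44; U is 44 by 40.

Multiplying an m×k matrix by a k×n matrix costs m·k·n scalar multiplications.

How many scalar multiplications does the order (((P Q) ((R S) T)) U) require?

170864

(P Q): 70×61 by 61×6 → 70×6, cost 70·61·6 = 25620
(R S): 6×10 by 10×11 → 6×11, cost 6·10·11 = 660
((R S) T): 6×11 by 11×44 → 6×44, cost 6·11·44 = 2904; cumulative 3564
((P Q) ((R S) T)): 70×6 by 6×44 → 70×44, cost 70·6·44 = 18480; cumulative 47664
(((P Q) ((R S) T)) U): 70×44 by 44×40 → 70×40, cost 70·44·40 = 123200; cumulative 170864
Total: 170864 scalar multiplications.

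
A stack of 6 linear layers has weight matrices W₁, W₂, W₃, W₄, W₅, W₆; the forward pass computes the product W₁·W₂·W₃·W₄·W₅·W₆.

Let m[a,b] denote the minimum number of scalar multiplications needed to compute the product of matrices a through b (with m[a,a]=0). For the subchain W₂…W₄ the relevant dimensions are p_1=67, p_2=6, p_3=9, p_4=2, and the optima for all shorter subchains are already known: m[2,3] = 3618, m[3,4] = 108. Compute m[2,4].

912

m[2,4] = min over k∈[2,3] of m[2,k]+m[k+1,4]+p_{1}·p_k·p_{4}.
k=2: 0 + 108 + 67·6·2 = 912; k=3: 3618 + 0 + 67·9·2 = 4824.
Minimum: 912 at k=2.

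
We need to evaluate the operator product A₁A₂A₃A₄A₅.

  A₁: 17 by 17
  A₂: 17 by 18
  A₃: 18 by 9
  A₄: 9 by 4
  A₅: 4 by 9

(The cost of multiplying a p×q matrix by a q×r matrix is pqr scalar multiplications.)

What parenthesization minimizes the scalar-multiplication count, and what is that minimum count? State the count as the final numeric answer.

3640

Adjacent pairs: A₁A₂ = 17·17·18 = 5202; A₂A₃ = 17·18·9 = 2754; A₃A₄ = 18·9·4 = 648; A₄A₅ = 9·4·9 = 324.
Length 3: A₁..A₃: k=1: 0+2754+17·17·9=5355; k=2: 5202+0+17·18·9=7956 → min 5355 | A₂..A₄: k=2: 0+648+17·18·4=1872; k=3: 2754+0+17·9·4=3366 → min 1872 | A₃..A₅: k=3: 0+324+18·9·9=1782; k=4: 648+0+18·4·9=1296 → min 1296.
Length 4: A₁..A₄: k=1: 0+1872+17·17·4=3028; k=2: 5202+648+17·18·4=7074; k=3: 5355+0+17·9·4=5967 → min 3028 | A₂..A₅: k=2: 0+1296+17·18·9=4050; k=3: 2754+324+17·9·9=4455; k=4: 1872+0+17·4·9=2484 → min 2484.
Length 5: A₁..A₅: k=1: 0+2484+17·17·9=5085; k=2: 5202+1296+17·18·9=9252; k=3: 5355+324+17·9·9=7056; k=4: 3028+0+17·4·9=3640 → min 3640.
Optimal parenthesization: ((A₁(A₂(A₃A₄)))A₅) with cost 3640.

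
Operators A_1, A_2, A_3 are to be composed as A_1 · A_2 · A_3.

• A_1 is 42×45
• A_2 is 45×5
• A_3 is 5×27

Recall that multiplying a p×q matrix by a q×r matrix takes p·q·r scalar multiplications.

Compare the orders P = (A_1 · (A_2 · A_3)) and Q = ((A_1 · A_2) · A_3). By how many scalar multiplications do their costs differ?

41985

Order P = (A_1 · (A_2 · A_3)): (A_2 · A_3): 45×5 by 5×27 → 45×27, cost 45·5·27 = 6075; (A_1 · (A_2 · A_3)): 42×45 by 45×27 → 42×27, cost 42·45·27 = 51030; cumulative 57105. Total 57105.
Order Q = ((A_1 · A_2) · A_3): (A_1 · A_2): 42×45 by 45×5 → 42×5, cost 42·45·5 = 9450; ((A_1 · A_2) · A_3): 42×5 by 5×27 → 42×27, cost 42·5·27 = 5670; cumulative 15120. Total 15120.
Difference: |57105 − 15120| = 41985.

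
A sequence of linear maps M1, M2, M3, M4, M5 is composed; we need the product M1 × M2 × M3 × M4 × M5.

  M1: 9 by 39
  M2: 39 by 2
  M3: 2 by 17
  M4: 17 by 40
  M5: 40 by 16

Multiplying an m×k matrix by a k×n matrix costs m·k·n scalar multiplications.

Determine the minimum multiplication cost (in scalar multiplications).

Adjacent pairs: M1M2 = 9·39·2 = 702; M2M3 = 39·2·17 = 1326; M3M4 = 2·17·40 = 1360; M4M5 = 17·40·16 = 10880.
Length 3: M1..M3: k=1: 0+1326+9·39·17=7293; k=2: 702+0+9·2·17=1008 → min 1008 | M2..M4: k=2: 0+1360+39·2·40=4480; k=3: 1326+0+39·17·40=27846 → min 4480 | M3..M5: k=3: 0+10880+2·17·16=11424; k=4: 1360+0+2·40·16=2640 → min 2640.
Length 4: M1..M4: k=1: 0+4480+9·39·40=18520; k=2: 702+1360+9·2·40=2782; k=3: 1008+0+9·17·40=7128 → min 2782 | M2..M5: k=2: 0+2640+39·2·16=3888; k=3: 1326+10880+39·17·16=22814; k=4: 4480+0+39·40·16=29440 → min 3888.
Length 5: M1..M5: k=1: 0+3888+9·39·16=9504; k=2: 702+2640+9·2·16=3630; k=3: 1008+10880+9·17·16=14336; k=4: 2782+0+9·40·16=8542 → min 3630.
Optimal order: ((M1 × M2) × ((M3 × M4) × M5)) with cost 3630.

3630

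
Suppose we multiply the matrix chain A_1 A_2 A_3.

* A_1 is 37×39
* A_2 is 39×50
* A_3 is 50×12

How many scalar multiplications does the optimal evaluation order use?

40716

Order (A_1 (A_2 A_3)): (A_2 A_3): 39×50 by 50×12 → 39×12, cost 39·50·12 = 23400; (A_1 (A_2 A_3)): 37×39 by 39×12 → 37×12, cost 37·39·12 = 17316; cumulative 40716. Total 40716.
Order ((A_1 A_2) A_3): (A_1 A_2): 37×39 by 39×50 → 37×50, cost 37·39·50 = 72150; ((A_1 A_2) A_3): 37×50 by 50×12 → 37×12, cost 37·50·12 = 22200; cumulative 94350. Total 94350.
Minimum: 40716.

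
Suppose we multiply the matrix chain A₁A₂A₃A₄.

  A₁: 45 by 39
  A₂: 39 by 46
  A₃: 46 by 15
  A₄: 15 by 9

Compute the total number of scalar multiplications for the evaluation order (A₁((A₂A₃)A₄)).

(A₂A₃): 39×46 by 46×15 → 39×15, cost 39·46·15 = 26910
((A₂A₃)A₄): 39×15 by 15×9 → 39×9, cost 39·15·9 = 5265; cumulative 32175
(A₁((A₂A₃)A₄)): 45×39 by 39×9 → 45×9, cost 45·39·9 = 15795; cumulative 47970
Total: 47970 scalar multiplications.

47970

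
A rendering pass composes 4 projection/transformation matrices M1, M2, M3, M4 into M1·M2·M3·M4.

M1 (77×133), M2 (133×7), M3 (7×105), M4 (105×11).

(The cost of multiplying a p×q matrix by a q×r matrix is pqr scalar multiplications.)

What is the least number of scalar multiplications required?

85701

Adjacent pairs: M1M2 = 77·133·7 = 71687; M2M3 = 133·7·105 = 97755; M3M4 = 7·105·11 = 8085.
Length 3: M1..M3: k=1: 0+97755+77·133·105=1173060; k=2: 71687+0+77·7·105=128282 → min 128282 | M2..M4: k=2: 0+8085+133·7·11=18326; k=3: 97755+0+133·105·11=251370 → min 18326.
Length 4: M1..M4: k=1: 0+18326+77·133·11=130977; k=2: 71687+8085+77·7·11=85701; k=3: 128282+0+77·105·11=217217 → min 85701.
Optimal order: ((M1·M2)·(M3·M4)) with cost 85701.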